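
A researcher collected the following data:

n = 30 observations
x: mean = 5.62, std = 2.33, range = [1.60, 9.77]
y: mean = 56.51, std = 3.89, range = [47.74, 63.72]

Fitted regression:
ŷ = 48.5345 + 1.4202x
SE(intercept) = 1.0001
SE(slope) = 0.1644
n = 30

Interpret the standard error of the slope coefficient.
The slope 1.4202 is pinned down to within about ±0.1644 (one SE) by these data — relative uncertainty 11.6%, i.e. precise.

SE(β̂₁) = 0.1644 says: if we drew many samples of n = 30 from the same population and refit each time, the fitted slopes would scatter with a standard deviation of roughly 0.1644 around the true β₁.

Relative precision:
- SE / |β̂₁| = 0.1644 / 1.4202 = 11.6%
- Rule of thumb (under 20%: precise; 20% to under 50%: moderately precise; 50% or more: imprecise) → precise

Link to the t-test: t = β̂₁ / SE(β̂₁) = 1.4202 / 0.1644 = 8.6387, the statistic for H₀: β₁ = 0.

What drives SE(β̂₁): wider spread of x values → smaller SE; more residual scatter → larger SE.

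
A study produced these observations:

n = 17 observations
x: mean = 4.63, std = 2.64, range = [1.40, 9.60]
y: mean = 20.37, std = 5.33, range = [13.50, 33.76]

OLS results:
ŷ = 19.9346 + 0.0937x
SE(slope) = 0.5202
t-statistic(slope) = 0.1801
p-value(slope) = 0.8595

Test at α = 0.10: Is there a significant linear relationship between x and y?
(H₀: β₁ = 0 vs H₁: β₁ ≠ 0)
Since p-value = 0.8595 ≥ α = 0.10, fail to reject H₀ — the slope is not significantly different from 0.

Hypothesis test for the slope coefficient:

H₀: β₁ = 0 (no linear relationship)
H₁: β₁ ≠ 0 (linear relationship exists)

Test statistic: t = β̂₁ / SE(β̂₁) = 0.0937 / 0.5202 = 0.1801

The p-value (0.8595) is the probability, under H₀, of a t-statistic at least as extreme as |t| = 0.1801 (two-sided, df = n − 2 = 15).

Decision rule: reject H₀ if p-value < α.
p-value = 0.8595 ≥ α = 0.10 → fail to reject H₀.

At α = 0.10 the data do not provide convincing evidence of a nonzero slope.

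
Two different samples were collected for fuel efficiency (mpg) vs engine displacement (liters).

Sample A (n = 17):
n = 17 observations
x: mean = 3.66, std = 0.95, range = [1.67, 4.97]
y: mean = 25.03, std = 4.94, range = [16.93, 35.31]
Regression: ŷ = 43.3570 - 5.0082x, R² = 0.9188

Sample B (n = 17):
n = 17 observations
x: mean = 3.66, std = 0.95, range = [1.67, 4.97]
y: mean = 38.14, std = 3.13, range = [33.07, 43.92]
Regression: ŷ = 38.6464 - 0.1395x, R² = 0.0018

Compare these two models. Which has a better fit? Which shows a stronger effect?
Model A has the better fit (R² = 0.9188 vs 0.0018). Model A shows the stronger effect (|β₁| = 5.0082 vs 0.1395).

Model Comparison:

Goodness of fit (R²):
- Model A: R² = 0.9188 → 91.88% of variance in fuel efficiency explained
- Model B: R² = 0.0018 → 0.18% of variance in fuel efficiency explained
- 0.9188 > 0.0018 → Model A has the better fit

Effect size (slope magnitude):
- Model A: β₁ = -5.0082 → predicted fuel efficiency falls 5.0082 mpg per additional liter of engine displacement
- Model B: β₁ = -0.1395 → predicted fuel efficiency falls 0.1395 mpg per additional liter of engine displacement
- |-5.0082| > |-0.1395| → Model A shows the stronger marginal effect

Notes:
- A better fit (higher R²) doesn't necessarily mean a more important relationship.
- The two samples could reflect different populations, time periods, or measurement quality.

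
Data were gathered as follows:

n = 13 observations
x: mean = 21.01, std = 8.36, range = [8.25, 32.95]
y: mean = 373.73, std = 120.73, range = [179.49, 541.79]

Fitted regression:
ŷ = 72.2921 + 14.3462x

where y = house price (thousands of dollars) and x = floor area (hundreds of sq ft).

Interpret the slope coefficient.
An increase of one hundred sq ft in floor area is associated with a 14.3462 thousand dollars increase in predicted house price.

The slope coefficient β₁ = 14.3462 represents the marginal effect of floor area on house price.

Interpretation:
- Floor area up by 1 hundred sq ft → predicted house price increases by 14.3462 thousand dollars
- The effect is assumed constant over the observed range of x (linearity)

(β₀ = 72.2921 is the fitted value at x = 0 and is not part of the slope interpretation.)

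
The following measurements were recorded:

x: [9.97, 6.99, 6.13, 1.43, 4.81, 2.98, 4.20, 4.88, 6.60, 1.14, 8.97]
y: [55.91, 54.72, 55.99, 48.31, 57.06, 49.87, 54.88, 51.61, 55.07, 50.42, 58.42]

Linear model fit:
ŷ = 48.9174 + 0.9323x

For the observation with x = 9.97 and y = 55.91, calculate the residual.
Residual = -2.3024

The residual is the difference between the actual value and the predicted value:

Residual = y - ŷ

Step 1: Calculate predicted value
ŷ = 48.9174 + 0.9323 × 9.97
ŷ = 58.2124

Step 2: Calculate residual
Residual = 55.91 - 58.2124
Residual = -2.3024

The residual is negative, so the observed y = 55.91 sits below the regression line (the line overestimates it by 2.3024).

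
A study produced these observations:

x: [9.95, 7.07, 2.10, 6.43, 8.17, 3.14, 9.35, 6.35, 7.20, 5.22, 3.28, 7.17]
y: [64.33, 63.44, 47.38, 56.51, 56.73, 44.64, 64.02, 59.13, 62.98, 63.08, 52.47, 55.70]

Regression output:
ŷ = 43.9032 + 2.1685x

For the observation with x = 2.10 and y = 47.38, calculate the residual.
Residual = -1.0771

The residual is the difference between the actual value and the predicted value:

Residual = y - ŷ

Step 1: Calculate predicted value
ŷ = 43.9032 + 2.1685 × 2.10
ŷ = 48.4571

Step 2: Calculate residual
Residual = 47.38 - 48.4571
Residual = -1.0771

Sign check: y < ŷ, so the point is below the line and the fit overestimates here.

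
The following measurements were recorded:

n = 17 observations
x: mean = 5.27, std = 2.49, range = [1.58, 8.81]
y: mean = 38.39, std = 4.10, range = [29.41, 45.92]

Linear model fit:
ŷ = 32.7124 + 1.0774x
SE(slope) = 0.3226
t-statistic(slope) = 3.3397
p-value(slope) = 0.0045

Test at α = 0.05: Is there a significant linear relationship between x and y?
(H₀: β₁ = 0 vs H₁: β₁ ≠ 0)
Since p-value = 0.0045 < α = 0.05, reject H₀ — the slope is significantly different from 0.

Hypothesis test for the slope coefficient:

H₀: β₁ = 0 (no linear relationship)
H₁: β₁ ≠ 0 (linear relationship exists)

Test statistic: t = β̂₁ / SE(β̂₁) = 1.0774 / 0.3226 = 3.3397

With df = 15, the two-sided p-value for |t| = 3.3397 is 0.0045.

Decision rule: reject H₀ if p-value < α.
p-value = 0.0045 < α = 0.05 → reject H₀.

There is sufficient evidence at the 5% significance level to conclude that a linear relationship exists between x and y.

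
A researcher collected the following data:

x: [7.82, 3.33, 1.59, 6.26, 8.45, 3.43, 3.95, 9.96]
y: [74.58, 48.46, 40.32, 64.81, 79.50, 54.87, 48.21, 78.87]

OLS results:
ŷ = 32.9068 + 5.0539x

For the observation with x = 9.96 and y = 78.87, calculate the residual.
Residual = -4.3736

The residual is the difference between the actual value and the predicted value:

Residual = y - ŷ

Step 1: Calculate predicted value
ŷ = 32.9068 + 5.0539 × 9.96
ŷ = 83.2436

Step 2: Calculate residual
Residual = 78.87 - 83.2436
Residual = -4.3736

Sign check: y < ŷ, so the point is below the line and the fit overestimates here.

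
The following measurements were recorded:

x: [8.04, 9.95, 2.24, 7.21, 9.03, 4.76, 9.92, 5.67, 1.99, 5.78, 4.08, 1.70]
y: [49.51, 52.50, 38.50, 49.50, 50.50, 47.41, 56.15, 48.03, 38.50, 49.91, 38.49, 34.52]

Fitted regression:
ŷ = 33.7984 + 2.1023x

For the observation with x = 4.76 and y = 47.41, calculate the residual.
Residual = 3.6047

The residual is the difference between the actual value and the predicted value:

Residual = y - ŷ

Step 1: Calculate predicted value
ŷ = 33.7984 + 2.1023 × 4.76
ŷ = 43.8053

Step 2: Calculate residual
Residual = 47.41 - 43.8053
Residual = 3.6047

Interpretation: the model underestimates the actual value by 3.6047 at this point (positive residual → observation lies above the fitted line).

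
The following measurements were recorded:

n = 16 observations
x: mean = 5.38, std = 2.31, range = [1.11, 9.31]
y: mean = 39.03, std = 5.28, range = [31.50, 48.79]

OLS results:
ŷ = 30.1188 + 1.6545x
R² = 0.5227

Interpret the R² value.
R² = 0.5227 means 52.27% of the variation in y is explained by the linear relationship with x. This indicates a moderate fit.

The coefficient of determination R² is the fraction of the total variation in y that the fitted line accounts for.

Here R² = 0.5227:
- Explained: 52.27% of the variation in y
- Unexplained (residual): 100% − 52.27% = 47.73%
- Rule of thumb (below 0.3 weak; 0.3 to below 0.7 moderate; 0.7 and above strong) → moderate

Equivalently, for simple linear regression R² = r², so |r| = √0.5227 ≈ 0.7230.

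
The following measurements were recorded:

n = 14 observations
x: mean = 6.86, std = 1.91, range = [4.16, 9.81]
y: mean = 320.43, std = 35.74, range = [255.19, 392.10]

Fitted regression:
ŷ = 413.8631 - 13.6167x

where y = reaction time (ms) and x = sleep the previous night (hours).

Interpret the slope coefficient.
An increase of one hour in sleep is associated with a 13.6167 ms decrease in predicted reaction time.

The slope coefficient β₁ = -13.6167 represents the marginal effect of sleep on reaction time.

Interpretation:
- Sleep up by 1 hour → predicted reaction time decreases by 13.6167 ms
- The effect is assumed constant over the observed range of x (linearity)
- The sign (−) gives the direction; the magnitude 13.6167 gives the size of the effect per hour

The intercept β₀ = 413.8631 is the predicted reaction time when sleep = 0; since the smallest observed x is 4.16, this is an extrapolation and mainly anchors the line.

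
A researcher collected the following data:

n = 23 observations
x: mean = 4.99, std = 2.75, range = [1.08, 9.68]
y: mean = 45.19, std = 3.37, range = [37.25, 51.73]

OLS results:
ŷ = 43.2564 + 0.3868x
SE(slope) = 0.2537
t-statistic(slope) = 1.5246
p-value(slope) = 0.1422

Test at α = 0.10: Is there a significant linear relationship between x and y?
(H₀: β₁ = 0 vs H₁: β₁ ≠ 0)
Since p-value = 0.1422 ≥ α = 0.10, fail to reject H₀ — the slope is not significantly different from 0.

Hypothesis test for the slope coefficient:

H₀: β₁ = 0 (no linear relationship)
H₁: β₁ ≠ 0 (linear relationship exists)

Test statistic: t = β̂₁ / SE(β̂₁) = 0.3868 / 0.2537 = 1.5246

With df = 21, the two-sided p-value for |t| = 1.5246 is 0.1422.

Decision rule: reject H₀ if p-value < α.
p-value = 0.1422 ≥ α = 0.10 → fail to reject H₀.

There is not sufficient evidence at the 10% significance level to conclude that a linear relationship exists between x and y.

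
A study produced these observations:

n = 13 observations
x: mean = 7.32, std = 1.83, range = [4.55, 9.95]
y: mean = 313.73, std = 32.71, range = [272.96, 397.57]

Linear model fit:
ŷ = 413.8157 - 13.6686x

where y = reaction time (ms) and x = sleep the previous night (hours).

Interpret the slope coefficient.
For each additional hour of sleep, predicted reaction time decreases by approximately 13.6686 ms.

The slope coefficient β₁ = -13.6686 represents the marginal effect of sleep on reaction time.

Interpretation:
- Sleep up by 1 hour → predicted reaction time decreases by 13.6686 ms
- The effect is assumed constant over the observed range of x (linearity)

The intercept β₀ = 413.8157 is the predicted reaction time when sleep = 0; since the smallest observed x is 4.55, this is an extrapolation and mainly anchors the line.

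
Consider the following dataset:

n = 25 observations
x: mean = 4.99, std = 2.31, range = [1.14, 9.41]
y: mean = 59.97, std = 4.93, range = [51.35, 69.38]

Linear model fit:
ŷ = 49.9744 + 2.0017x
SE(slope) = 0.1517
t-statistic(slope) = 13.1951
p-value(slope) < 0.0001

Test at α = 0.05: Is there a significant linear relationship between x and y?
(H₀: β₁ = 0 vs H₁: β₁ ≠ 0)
Reject H₀: p-value < 0.0001 < α = 0.05. The linear relationship is significant at the 5% level.

Hypothesis test for the slope coefficient:

H₀: β₁ = 0 (no linear relationship)
H₁: β₁ ≠ 0 (linear relationship exists)

Test statistic: t = β̂₁ / SE(β̂₁) = 2.0017 / 0.1517 = 13.1951

With df = 23, the two-sided p-value for |t| = 13.1951 is <0.0001.

Decision rule: reject H₀ if p-value < α.
p-value < 0.0001 < α = 0.05 → reject H₀.

Conclusion: the linear association between x and y is significant at the 5% level.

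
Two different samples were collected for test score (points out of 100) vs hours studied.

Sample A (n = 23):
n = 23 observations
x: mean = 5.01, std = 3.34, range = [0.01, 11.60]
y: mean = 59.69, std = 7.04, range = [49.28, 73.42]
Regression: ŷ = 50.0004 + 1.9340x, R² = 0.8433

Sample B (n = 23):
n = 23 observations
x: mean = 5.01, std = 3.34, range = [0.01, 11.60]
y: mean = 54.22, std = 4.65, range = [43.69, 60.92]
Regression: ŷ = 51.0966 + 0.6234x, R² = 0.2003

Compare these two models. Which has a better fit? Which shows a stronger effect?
Model A has the better fit (R² = 0.8433 vs 0.2003). Model A shows the stronger effect (|β₁| = 1.9340 vs 0.6234).

Model Comparison:

Goodness of fit (R²):
- Model A: R² = 0.8433 → 84.33% of variance in test score explained
- Model B: R² = 0.2003 → 20.03% of variance in test score explained
- 0.8433 > 0.2003 → Model A has the better fit

Strength of effect — compare |β₁|:
- Model A: β₁ = 1.9340 → predicted test score rises 1.9340 points per additional hour of study time
- Model B: β₁ = 0.6234 → predicted test score rises 0.6234 points per additional hour of study time
- |1.9340| > |0.6234| → Model A shows the stronger marginal effect

Notes:
- R² measures how tightly points cluster around the line; β₁ measures how steep the line is — they answer different questions.
- A better fit (higher R²) doesn't necessarily mean a more important relationship.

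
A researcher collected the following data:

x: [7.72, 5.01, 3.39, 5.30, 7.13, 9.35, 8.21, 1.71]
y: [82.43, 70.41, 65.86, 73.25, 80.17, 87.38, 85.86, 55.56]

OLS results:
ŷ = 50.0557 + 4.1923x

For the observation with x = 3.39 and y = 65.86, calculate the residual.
Residual = 1.5924

The residual is the difference between the actual value and the predicted value:

Residual = y - ŷ

Step 1: Calculate predicted value
ŷ = 50.0557 + 4.1923 × 3.39
ŷ = 64.2676

Step 2: Calculate residual
Residual = 65.86 - 64.2676
Residual = 1.5924

Interpretation: the model underestimates the actual value by 1.5924 at this point (positive residual → observation lies above the fitted line).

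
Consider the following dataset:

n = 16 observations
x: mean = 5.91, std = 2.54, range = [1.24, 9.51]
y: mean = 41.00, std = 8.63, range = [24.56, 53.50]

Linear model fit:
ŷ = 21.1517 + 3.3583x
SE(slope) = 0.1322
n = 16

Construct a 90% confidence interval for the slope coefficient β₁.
The 90% CI for β₁ is (3.1255, 3.5911)

Confidence interval for the slope:

The 90% CI for β₁ is: β̂₁ ± t*(α/2, n-2) × SE(β̂₁)

Step 1: Find critical t-value
- Confidence level = 0.9
- Degrees of freedom = n - 2 = 16 - 2 = 14
- t*(α/2, 14) = 1.7613

Step 2: Calculate margin of error
Margin = 1.7613 × 0.1322 = 0.2328

Step 3: Construct interval
CI = 3.3583 ± 0.2328
CI = (3.1255, 3.5911)

Interpretation: intervals built this way capture the true β₁ in 90% of repeated samples; here the plausible range for the per-unit effect of x on y is 3.1255 to 3.5911.
The interval does not include 0, suggesting a significant linear relationship.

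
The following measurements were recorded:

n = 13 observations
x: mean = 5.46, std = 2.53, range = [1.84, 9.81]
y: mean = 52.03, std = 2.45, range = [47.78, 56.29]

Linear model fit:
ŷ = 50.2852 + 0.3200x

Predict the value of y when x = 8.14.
ŷ = 52.8900

To predict y for x = 8.14, substitute into the regression equation:

ŷ = 50.2852 + 0.3200 × 8.14
ŷ = 50.2852 + 2.6048
ŷ = 52.8900

This is a point prediction; actual observations scatter around it by roughly the residual standard deviation.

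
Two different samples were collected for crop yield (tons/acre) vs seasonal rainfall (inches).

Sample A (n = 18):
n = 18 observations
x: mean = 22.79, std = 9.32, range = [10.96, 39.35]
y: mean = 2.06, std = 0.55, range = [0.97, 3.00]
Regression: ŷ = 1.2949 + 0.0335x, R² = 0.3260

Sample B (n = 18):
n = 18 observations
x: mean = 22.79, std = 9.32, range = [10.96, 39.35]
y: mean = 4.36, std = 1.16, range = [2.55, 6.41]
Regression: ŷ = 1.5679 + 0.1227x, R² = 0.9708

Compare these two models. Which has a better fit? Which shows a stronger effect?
Model B has the better fit (R² = 0.9708 vs 0.3260). Model B shows the stronger effect (|β₁| = 0.1227 vs 0.0335).

Model Comparison:

Which explains more variance? (R²)
- Model A: R² = 0.3260 → 32.60% of variance in crop yield explained
- Model B: R² = 0.9708 → 97.08% of variance in crop yield explained
- 0.9708 > 0.3260 → Model B has the better fit

Strength of effect — compare |β₁|:
- Model A: β₁ = 0.0335 → predicted crop yield rises 0.0335 tons/acre per additional inch of rainfall
- Model B: β₁ = 0.1227 → predicted crop yield rises 0.1227 tons/acre per additional inch of rainfall
- |0.0335| < |0.1227| → Model B shows the stronger marginal effect

Note: A better fit (higher R²) doesn't necessarily mean a more important relationship.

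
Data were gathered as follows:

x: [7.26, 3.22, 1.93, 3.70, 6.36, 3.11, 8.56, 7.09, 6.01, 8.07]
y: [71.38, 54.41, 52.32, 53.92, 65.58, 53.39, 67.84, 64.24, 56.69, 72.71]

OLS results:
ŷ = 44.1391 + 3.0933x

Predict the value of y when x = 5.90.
ŷ = 62.3896

x = 5.90 lies inside the observed range [1.93, 8.56], so the fitted equation applies directly:

ŷ = 44.1391 + 3.0933 × 5.90
ŷ = 44.1391 + 18.2505
ŷ = 62.3896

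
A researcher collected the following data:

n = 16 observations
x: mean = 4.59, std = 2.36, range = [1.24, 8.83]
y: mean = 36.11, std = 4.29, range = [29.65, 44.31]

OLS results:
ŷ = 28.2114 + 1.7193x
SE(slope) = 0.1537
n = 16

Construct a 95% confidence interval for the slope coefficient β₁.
The 95% CI for β₁ is (1.3896, 2.0490)

Confidence interval for the slope:

The 95% CI for β₁ is: β̂₁ ± t*(α/2, n-2) × SE(β̂₁)

Step 1: Find critical t-value
- Confidence level = 0.95
- Degrees of freedom = n - 2 = 16 - 2 = 14
- t*(α/2, 14) = 2.1448

Step 2: Calculate margin of error
Margin = 2.1448 × 0.1537 = 0.3297

Step 3: Construct interval
CI = 1.7193 ± 0.3297
CI = (1.3896, 2.0490)

Interpretation: each one-unit increase in x is associated with a change in mean y of between 1.3896 and 2.0490, with 95% confidence.
The interval does not include 0, suggesting a significant linear relationship.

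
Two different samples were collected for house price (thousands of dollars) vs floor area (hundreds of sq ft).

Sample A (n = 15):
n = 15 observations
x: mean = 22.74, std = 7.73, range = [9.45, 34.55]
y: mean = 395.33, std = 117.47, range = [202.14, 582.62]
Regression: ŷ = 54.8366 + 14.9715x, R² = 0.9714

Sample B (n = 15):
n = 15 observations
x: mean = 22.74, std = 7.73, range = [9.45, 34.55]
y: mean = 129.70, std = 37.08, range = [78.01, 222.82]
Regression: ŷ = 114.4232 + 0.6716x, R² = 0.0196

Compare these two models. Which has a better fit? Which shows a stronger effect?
Model A has the better fit (R² = 0.9714 vs 0.0196). Model A shows the stronger effect (|β₁| = 14.9715 vs 0.6716).

Model Comparison:

Which explains more variance? (R²)
- Model A: R² = 0.9714 → 97.14% of variance in house price explained
- Model B: R² = 0.0196 → 1.96% of variance in house price explained
- 0.9714 > 0.0196 → Model A has the better fit

Strength of effect — compare |β₁|:
- Model A: β₁ = 14.9715 → predicted house price rises 14.9715 thousand dollars per additional hundred sq ft of floor area
- Model B: β₁ = 0.6716 → predicted house price rises 0.6716 thousand dollars per additional hundred sq ft of floor area
- |14.9715| > |0.6716| → Model A shows the stronger marginal effect

Notes:
- The two samples could reflect different populations, time periods, or measurement quality.
- A better fit (higher R²) doesn't necessarily mean a more important relationship.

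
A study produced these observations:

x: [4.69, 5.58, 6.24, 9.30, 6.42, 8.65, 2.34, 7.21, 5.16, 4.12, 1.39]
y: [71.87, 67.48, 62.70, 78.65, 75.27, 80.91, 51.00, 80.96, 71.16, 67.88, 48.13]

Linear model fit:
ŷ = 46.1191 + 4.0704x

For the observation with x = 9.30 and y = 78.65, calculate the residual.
Residual = -5.3238

The residual is the difference between the actual value and the predicted value:

Residual = y - ŷ

Step 1: Calculate predicted value
ŷ = 46.1191 + 4.0704 × 9.30
ŷ = 83.9738

Step 2: Calculate residual
Residual = 78.65 - 83.9738
Residual = -5.3238

Sign check: y < ŷ, so the point is below the line and the fit overestimates here.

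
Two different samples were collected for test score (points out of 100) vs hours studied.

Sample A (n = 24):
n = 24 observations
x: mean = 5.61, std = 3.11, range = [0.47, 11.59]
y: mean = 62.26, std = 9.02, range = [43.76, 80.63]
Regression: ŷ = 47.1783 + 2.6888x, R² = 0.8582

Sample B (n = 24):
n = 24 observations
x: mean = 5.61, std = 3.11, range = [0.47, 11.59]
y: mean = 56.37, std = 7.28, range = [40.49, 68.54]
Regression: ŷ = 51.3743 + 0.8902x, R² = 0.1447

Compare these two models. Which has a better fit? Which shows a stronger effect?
Model A has the better fit (R² = 0.8582 vs 0.1447). Model A shows the stronger effect (|β₁| = 2.6888 vs 0.8902).

Model Comparison:

Goodness of fit (R²):
- Model A: R² = 0.8582 → 85.82% of variance in test score explained
- Model B: R² = 0.1447 → 14.47% of variance in test score explained
- 0.8582 > 0.1447 → Model A has the better fit

Effect size (slope magnitude):
- Model A: β₁ = 2.6888 → predicted test score rises 2.6888 points per additional hour of study time
- Model B: β₁ = 0.8902 → predicted test score rises 0.8902 points per additional hour of study time
- |2.6888| > |0.8902| → Model A shows the stronger marginal effect

Note: A better fit (higher R²) doesn't necessarily mean a more important relationship.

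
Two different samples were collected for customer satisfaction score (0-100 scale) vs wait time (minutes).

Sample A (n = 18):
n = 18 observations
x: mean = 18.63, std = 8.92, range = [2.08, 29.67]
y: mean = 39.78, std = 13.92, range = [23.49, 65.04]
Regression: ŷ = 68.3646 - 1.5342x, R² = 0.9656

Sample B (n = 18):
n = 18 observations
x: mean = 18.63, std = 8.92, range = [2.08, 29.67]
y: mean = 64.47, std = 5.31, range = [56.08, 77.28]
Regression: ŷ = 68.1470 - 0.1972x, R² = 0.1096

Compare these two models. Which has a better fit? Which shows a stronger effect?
Model A has the better fit (R² = 0.9656 vs 0.1096). Model A shows the stronger effect (|β₁| = 1.5342 vs 0.1972).

Model Comparison:

Goodness of fit (R²):
- Model A: R² = 0.9656 → 96.56% of variance in satisfaction score explained
- Model B: R² = 0.1096 → 10.96% of variance in satisfaction score explained
- 0.9656 > 0.1096 → Model A has the better fit

Effect size (slope magnitude):
- Model A: β₁ = -1.5342 → predicted satisfaction score falls 1.5342 points per additional minute of wait time
- Model B: β₁ = -0.1972 → predicted satisfaction score falls 0.1972 points per additional minute of wait time
- |-1.5342| > |-0.1972| → Model A shows the stronger marginal effect

Note: A better fit (higher R²) doesn't necessarily mean a more important relationship.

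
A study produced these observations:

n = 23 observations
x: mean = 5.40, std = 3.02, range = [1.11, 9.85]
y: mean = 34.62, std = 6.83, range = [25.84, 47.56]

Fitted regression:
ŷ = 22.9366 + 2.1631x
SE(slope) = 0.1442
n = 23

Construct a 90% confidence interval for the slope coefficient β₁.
The 90% CI for β₁ is (1.9150, 2.4112)

Confidence interval for the slope:

The 90% CI for β₁ is: β̂₁ ± t*(α/2, n-2) × SE(β̂₁)

Step 1: Find critical t-value
- Confidence level = 0.9
- Degrees of freedom = n - 2 = 23 - 2 = 21
- t*(α/2, 21) = 1.7207

Step 2: Calculate margin of error
Margin = 1.7207 × 0.1442 = 0.2481

Step 3: Construct interval
CI = 2.1631 ± 0.2481
CI = (1.9150, 2.4112)

Interpretation: each one-unit increase in x is associated with a change in mean y of between 1.9150 and 2.4112, with 90% confidence.
The interval does not include 0, suggesting a significant linear relationship.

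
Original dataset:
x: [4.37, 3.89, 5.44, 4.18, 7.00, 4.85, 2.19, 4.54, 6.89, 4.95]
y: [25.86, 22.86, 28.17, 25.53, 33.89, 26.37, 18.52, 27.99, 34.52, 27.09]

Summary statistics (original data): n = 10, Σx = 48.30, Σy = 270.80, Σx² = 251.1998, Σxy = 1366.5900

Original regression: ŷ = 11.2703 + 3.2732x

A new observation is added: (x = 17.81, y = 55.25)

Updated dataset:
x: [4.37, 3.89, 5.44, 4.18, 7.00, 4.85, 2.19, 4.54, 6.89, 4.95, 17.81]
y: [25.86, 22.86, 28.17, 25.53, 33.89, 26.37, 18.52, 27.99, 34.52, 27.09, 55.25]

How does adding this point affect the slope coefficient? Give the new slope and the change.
Adding the point moves β₁ from 3.2732 to 2.2857, i.e. it decreases by 0.9875 (-30.2%).

The new point has HIGH LEVERAGE: x = 17.81 is far from the original mean x̄ = 48.30/10 ≈ 4.83 (original range [2.19, 7.00]).

Step 1: Update the sums with the new point (n goes from 10 to 11)
Σx  = 48.30 + 17.81 = 66.11
Σy  = 270.80 + 55.25 = 326.05
Σx² = 251.1998 + 17.81² = 251.1998 + 317.1961 = 568.3959
Σxy = 1366.5900 + 17.81×55.25 = 1366.5900 + 984.0025 = 2350.5925

Step 2: Recompute the slope with b₁ = (nΣxy − ΣxΣy) / (nΣx² − (Σx)²)
Numerator   = 11×2350.5925 − 66.11×326.05 = 25856.5175 − 21555.1655 = 4301.3520
Denominator = 11×568.3959 − 66.11² = 6252.3549 − 4370.5321 = 1881.8228
b₁(new) = 4301.3520 / 1881.8228 = 2.2857

(Same formula on the original sums: (10×1366.5900 − 48.30×270.80) / (10×251.1998 − 48.30²) = 586.2600 / 179.1080 = 3.2732, matching the given fit.)

Step 3: Change in slope
Δβ₁ = 2.2857 − 3.2732 = -0.9875
Relative change = -0.9875 / 3.2732 × 100% = -30.2%
→ the slope decreases when the point is added.

A high-leverage point only changes the slope if it is off the original line; here y = 55.25 is below the original trend, so the slope decreases.
In practice: check such a point for data-entry or measurement error.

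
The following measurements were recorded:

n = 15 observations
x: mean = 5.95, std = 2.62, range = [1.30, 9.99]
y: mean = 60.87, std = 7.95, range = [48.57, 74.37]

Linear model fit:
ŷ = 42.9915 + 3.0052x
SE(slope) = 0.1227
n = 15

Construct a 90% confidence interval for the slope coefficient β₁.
The 90% CI for β₁ is (2.7879, 3.2225)

Confidence interval for the slope:

The 90% CI for β₁ is: β̂₁ ± t*(α/2, n-2) × SE(β̂₁)

Step 1: Find critical t-value
- Confidence level = 0.9
- Degrees of freedom = n - 2 = 15 - 2 = 13
- t*(α/2, 13) = 1.7709

Step 2: Calculate margin of error
Margin = 1.7709 × 0.1227 = 0.2173

Step 3: Construct interval
CI = 3.0052 ± 0.2173
CI = (2.7879, 3.2225)

Interpretation: each one-unit increase in x is associated with a change in mean y of between 2.7879 and 3.2225, with 90% confidence.
Since 0 is outside the interval, a two-sided test at α = 0.10 would reject H₀: β₁ = 0.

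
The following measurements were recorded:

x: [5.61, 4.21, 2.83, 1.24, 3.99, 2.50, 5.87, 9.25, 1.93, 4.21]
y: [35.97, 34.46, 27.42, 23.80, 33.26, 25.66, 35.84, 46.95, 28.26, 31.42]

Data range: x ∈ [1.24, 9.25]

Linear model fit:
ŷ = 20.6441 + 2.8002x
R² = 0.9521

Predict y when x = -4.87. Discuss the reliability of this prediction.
ŷ = 7.0071, but this is extrapolation (below the data range [1.24, 9.25]) and may be unreliable.

Prediction calculation:
ŷ = 20.6441 + 2.8002 × (-4.87)
ŷ = 7.0071

Reliability:
- Data range: x ∈ [1.24, 9.25]
- Prediction point: x = -4.87 is 6.11 units below the observed range → this is EXTRAPOLATION, not interpolation

Why that matters here:
- Real relationships often flatten, saturate, or turn nonlinear at extremes
- There are no observations near this x to validate the fitted line there
- The standard error of prediction grows with (x − x̄)², and x = -4.87 is far from x̄ = 4.16

The R² = 0.9521 only validates the fit within [1.24, 9.25]; treat ŷ = 7.0071 with caution.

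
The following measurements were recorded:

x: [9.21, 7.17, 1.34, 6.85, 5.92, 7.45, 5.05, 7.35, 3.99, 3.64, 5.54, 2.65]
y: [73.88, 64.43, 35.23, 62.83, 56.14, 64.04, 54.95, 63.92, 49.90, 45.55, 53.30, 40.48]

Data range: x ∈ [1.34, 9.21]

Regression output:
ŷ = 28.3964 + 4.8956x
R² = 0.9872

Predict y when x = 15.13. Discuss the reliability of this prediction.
ŷ = 102.4668, but this is extrapolation (above the data range [1.34, 9.21]) and may be unreliable.

Prediction calculation:
ŷ = 28.3964 + 4.8956 × 15.13
ŷ = 102.4668

Reliability:
- Data range: x ∈ [1.34, 9.21]
- Prediction point: x = 15.13 is 5.92 units above the observed range → this is EXTRAPOLATION, not interpolation

Why that matters here:
- There are no observations near this x to validate the fitted line there
- R² describes fit only over the sampled x values; it says nothing about behaviour beyond them
- The standard error of prediction grows with (x − x̄)², and x = 15.13 is far from x̄ = 5.51

The R² = 0.9872 only validates the fit within [1.34, 9.21]; treat ŷ = 102.4668 with caution.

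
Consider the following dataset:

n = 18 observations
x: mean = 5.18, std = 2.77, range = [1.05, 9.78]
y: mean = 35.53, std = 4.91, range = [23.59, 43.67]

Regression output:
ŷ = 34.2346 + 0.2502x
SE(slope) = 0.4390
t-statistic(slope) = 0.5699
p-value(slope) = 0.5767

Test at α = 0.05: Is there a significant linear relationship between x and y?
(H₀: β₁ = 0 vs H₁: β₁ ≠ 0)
Fail to reject H₀: p-value = 0.5767 ≥ α = 0.05. The linear relationship is not significant at the 5% level.

Hypothesis test for the slope coefficient:

H₀: β₁ = 0 (no linear relationship)
H₁: β₁ ≠ 0 (linear relationship exists)

Test statistic: t = β̂₁ / SE(β̂₁) = 0.2502 / 0.4390 = 0.5699

With df = 16, the two-sided p-value for |t| = 0.5699 is 0.5767.

Decision rule: reject H₀ if p-value < α.
p-value = 0.5767 ≥ α = 0.05 → fail to reject H₀.

There is not sufficient evidence at the 5% significance level to conclude that a linear relationship exists between x and y.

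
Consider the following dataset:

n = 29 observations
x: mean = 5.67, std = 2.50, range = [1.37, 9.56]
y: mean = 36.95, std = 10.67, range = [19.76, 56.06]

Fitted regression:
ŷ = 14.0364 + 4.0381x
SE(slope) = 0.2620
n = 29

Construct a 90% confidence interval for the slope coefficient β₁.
The 90% CI for β₁ is (3.5918, 4.4844)

Confidence interval for the slope:

The 90% CI for β₁ is: β̂₁ ± t*(α/2, n-2) × SE(β̂₁)

Step 1: Find critical t-value
- Confidence level = 0.9
- Degrees of freedom = n - 2 = 29 - 2 = 27
- t*(α/2, 27) = 1.7033

Step 2: Calculate margin of error
Margin = 1.7033 × 0.2620 = 0.4463

Step 3: Construct interval
CI = 4.0381 ± 0.4463
CI = (3.5918, 4.4844)

Interpretation: We are 90% confident that the true slope β₁ lies between 3.5918 and 4.4844.
Since 0 is outside the interval, a two-sided test at α = 0.10 would reject H₀: β₁ = 0.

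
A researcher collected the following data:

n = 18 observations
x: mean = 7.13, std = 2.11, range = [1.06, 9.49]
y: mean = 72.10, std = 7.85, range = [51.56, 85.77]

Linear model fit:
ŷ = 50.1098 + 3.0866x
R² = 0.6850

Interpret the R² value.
About 68.50% of the variability in y is accounted for by the regression on x (R² = 0.6850) — a moderate linear fit.

R² (coefficient of determination) measures the proportion of variance in y explained by the regression model.

Here R² = 0.6850:
- Explained: 68.50% of the variation in y
- Unexplained (residual): 100% − 68.50% = 31.50%
- Rule of thumb (below 0.3 weak; 0.3 to below 0.7 moderate; 0.7 and above strong) → moderate

Note: R² says nothing about causation, and a high R² does not by itself mean the linear form is appropriate — check the residuals.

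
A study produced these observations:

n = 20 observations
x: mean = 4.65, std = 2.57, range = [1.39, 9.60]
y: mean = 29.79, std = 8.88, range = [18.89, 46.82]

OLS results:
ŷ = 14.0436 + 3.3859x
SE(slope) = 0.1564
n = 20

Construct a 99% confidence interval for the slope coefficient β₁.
The 99% CI for β₁ is (2.9357, 3.8361)

Confidence interval for the slope:

The 99% CI for β₁ is: β̂₁ ± t*(α/2, n-2) × SE(β̂₁)

Step 1: Find critical t-value
- Confidence level = 0.99
- Degrees of freedom = n - 2 = 20 - 2 = 18
- t*(α/2, 18) = 2.8784

Step 2: Calculate margin of error
Margin = 2.8784 × 0.1564 = 0.4502

Step 3: Construct interval
CI = 3.3859 ± 0.4502
CI = (2.9357, 3.8361)

Interpretation: We are 99% confident that the true slope β₁ lies between 2.9357 and 3.8361.
Since 0 is outside the interval, a two-sided test at α = 0.01 would reject H₀: β₁ = 0.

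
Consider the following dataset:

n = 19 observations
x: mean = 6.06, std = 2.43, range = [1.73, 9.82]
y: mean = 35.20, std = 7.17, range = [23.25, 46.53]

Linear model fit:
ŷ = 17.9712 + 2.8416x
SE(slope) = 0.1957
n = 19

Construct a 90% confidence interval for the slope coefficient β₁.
The 90% CI for β₁ is (2.5012, 3.1820)

Confidence interval for the slope:

The 90% CI for β₁ is: β̂₁ ± t*(α/2, n-2) × SE(β̂₁)

Step 1: Find critical t-value
- Confidence level = 0.9
- Degrees of freedom = n - 2 = 19 - 2 = 17
- t*(α/2, 17) = 1.7396

Step 2: Calculate margin of error
Margin = 1.7396 × 0.1957 = 0.3404

Step 3: Construct interval
CI = 2.8416 ± 0.3404
CI = (2.5012, 3.1820)

Interpretation: We are 90% confident that the true slope β₁ lies between 2.5012 and 3.1820.
Since 0 is outside the interval, a two-sided test at α = 0.10 would reject H₀: β₁ = 0.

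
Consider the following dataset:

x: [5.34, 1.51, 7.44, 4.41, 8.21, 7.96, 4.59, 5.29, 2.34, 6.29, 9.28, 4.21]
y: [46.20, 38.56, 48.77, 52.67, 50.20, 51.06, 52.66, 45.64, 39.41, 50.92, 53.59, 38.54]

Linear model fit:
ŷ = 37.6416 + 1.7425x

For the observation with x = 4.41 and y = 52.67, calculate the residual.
Residual = 7.3440

The residual is the difference between the actual value and the predicted value:

Residual = y - ŷ

Step 1: Calculate predicted value
ŷ = 37.6416 + 1.7425 × 4.41
ŷ = 45.3260

Step 2: Calculate residual
Residual = 52.67 - 45.3260
Residual = 7.3440

The residual is positive, so the observed y = 52.67 sits above the regression line (the line underestimates it by 7.3440).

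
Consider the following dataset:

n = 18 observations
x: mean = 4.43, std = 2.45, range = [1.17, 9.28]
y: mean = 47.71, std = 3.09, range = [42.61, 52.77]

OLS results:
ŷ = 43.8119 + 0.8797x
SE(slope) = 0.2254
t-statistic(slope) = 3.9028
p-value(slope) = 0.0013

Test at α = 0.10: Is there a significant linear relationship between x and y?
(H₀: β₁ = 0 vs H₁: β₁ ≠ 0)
Since p-value = 0.0013 < α = 0.10, reject H₀ — the slope is significantly different from 0.

Hypothesis test for the slope coefficient:

H₀: β₁ = 0 (no linear relationship)
H₁: β₁ ≠ 0 (linear relationship exists)

Test statistic: t = β̂₁ / SE(β̂₁) = 0.8797 / 0.2254 = 3.9028

The p-value (0.0013) is the probability, under H₀, of a t-statistic at least as extreme as |t| = 3.9028 (two-sided, df = n − 2 = 16).

Decision rule: reject H₀ if p-value < α.
p-value = 0.0013 < α = 0.10 → reject H₀.

Conclusion: the linear association between x and y is significant at the 10% level.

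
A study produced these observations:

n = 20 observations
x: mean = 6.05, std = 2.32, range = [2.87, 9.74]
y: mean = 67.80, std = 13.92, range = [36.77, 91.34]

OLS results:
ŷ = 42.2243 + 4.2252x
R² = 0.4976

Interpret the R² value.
R² = 0.4976 means 49.76% of the variation in y is explained by the linear relationship with x. This indicates a moderate fit.

R² (coefficient of determination) measures the proportion of variance in y explained by the regression model.

Here R² = 0.4976:
- Explained: 49.76% of the variation in y
- Unexplained (residual): 100% − 49.76% = 50.24%
- Rule of thumb (below 0.3 weak; 0.3 to below 0.7 moderate; 0.7 and above strong) → moderate

Note: R² never decreases when predictors are added, so it should not be used alone to compare models of different size.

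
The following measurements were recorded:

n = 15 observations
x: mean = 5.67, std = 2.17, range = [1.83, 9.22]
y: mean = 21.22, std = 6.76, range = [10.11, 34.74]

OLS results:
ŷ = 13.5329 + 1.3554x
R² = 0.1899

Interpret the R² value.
R² = 0.1899 means 18.99% of the variation in y is explained by the linear relationship with x. This indicates a weak fit.

The coefficient of determination R² is the fraction of the total variation in y that the fitted line accounts for.

Here R² = 0.1899:
- Explained: 18.99% of the variation in y
- Unexplained (residual): 100% − 18.99% = 81.01%
- Rule of thumb (below 0.3 weak; 0.3 to below 0.7 moderate; 0.7 and above strong) → weak

Note: R² never decreases when predictors are added, so it should not be used alone to compare models of different size.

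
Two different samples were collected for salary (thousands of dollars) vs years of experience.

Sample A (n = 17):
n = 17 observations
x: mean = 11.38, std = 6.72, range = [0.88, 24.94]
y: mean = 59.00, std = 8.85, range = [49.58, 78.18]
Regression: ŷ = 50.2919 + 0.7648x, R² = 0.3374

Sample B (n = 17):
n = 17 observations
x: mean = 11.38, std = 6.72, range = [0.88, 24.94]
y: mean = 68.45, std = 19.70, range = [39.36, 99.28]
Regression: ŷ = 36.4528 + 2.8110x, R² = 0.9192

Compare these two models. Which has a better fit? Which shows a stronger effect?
Model B has the better fit (R² = 0.9192 vs 0.3374). Model B shows the stronger effect (|β₁| = 2.8110 vs 0.7648).

Model Comparison:

Goodness of fit (R²):
- Model A: R² = 0.3374 → 33.74% of variance in salary explained
- Model B: R² = 0.9192 → 91.92% of variance in salary explained
- 0.9192 > 0.3374 → Model B has the better fit

Effect size (slope magnitude):
- Model A: β₁ = 0.7648 → predicted salary rises 0.7648 thousand dollars per additional year of experience
- Model B: β₁ = 2.8110 → predicted salary rises 2.8110 thousand dollars per additional year of experience
- |0.7648| < |2.8110| → Model B shows the stronger marginal effect

Notes:
- A better fit (higher R²) doesn't necessarily mean a more important relationship.
- The two samples could reflect different populations, time periods, or measurement quality.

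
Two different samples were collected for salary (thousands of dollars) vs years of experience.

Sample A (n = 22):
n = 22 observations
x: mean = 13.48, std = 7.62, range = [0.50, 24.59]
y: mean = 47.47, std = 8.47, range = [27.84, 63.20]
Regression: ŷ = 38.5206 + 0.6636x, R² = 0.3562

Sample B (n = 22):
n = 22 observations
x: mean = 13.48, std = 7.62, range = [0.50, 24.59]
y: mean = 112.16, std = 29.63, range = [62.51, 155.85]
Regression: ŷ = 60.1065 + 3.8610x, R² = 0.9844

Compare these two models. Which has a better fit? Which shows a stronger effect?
Model B has the better fit (R² = 0.9844 vs 0.3562). Model B shows the stronger effect (|β₁| = 3.8610 vs 0.6636).

Model Comparison:

Goodness of fit (R²):
- Model A: R² = 0.3562 → 35.62% of variance in salary explained
- Model B: R² = 0.9844 → 98.44% of variance in salary explained
- 0.9844 > 0.3562 → Model B has the better fit

Which has the larger per-year effect? (|β₁|)
- Model A: β₁ = 0.6636 → predicted salary rises 0.6636 thousand dollars per additional year of experience
- Model B: β₁ = 3.8610 → predicted salary rises 3.8610 thousand dollars per additional year of experience
- |0.6636| < |3.8610| → Model B shows the stronger marginal effect

Notes:
- R² measures how tightly points cluster around the line; β₁ measures how steep the line is — they answer different questions.
- A steeper slope doesn't make a better model if the scatter around the line is large.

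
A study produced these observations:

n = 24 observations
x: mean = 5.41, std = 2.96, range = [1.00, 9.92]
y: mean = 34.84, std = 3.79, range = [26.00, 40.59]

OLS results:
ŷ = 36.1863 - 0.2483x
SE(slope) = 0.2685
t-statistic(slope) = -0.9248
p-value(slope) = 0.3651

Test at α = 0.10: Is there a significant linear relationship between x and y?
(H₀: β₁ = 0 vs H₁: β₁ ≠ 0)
Fail to reject H₀: p-value = 0.3651 ≥ α = 0.10. The linear relationship is not significant at the 10% level.

Hypothesis test for the slope coefficient:

H₀: β₁ = 0 (no linear relationship)
H₁: β₁ ≠ 0 (linear relationship exists)

Test statistic: t = β̂₁ / SE(β̂₁) = -0.2483 / 0.2685 = -0.9248

The p-value (0.3651) is the probability, under H₀, of a t-statistic at least as extreme as |t| = 0.9248 (two-sided, df = n − 2 = 22).

Decision rule: reject H₀ if p-value < α.
p-value = 0.3651 ≥ α = 0.10 → fail to reject H₀.

Conclusion: the linear association between x and y is not significant at the 10% level.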